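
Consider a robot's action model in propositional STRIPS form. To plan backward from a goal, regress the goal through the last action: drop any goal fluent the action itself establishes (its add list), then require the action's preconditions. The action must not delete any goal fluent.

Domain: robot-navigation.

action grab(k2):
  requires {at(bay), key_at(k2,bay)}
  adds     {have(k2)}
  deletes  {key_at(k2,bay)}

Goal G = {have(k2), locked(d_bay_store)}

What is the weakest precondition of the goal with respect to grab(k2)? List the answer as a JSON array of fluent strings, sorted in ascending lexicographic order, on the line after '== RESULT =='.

Compute (G \ add) ∪ pre:
  G ∩ del = {}  (empty — regression defined)
  G \ add = {have(k2), locked(d_bay_store)} \ {have(k2)} = {locked(d_bay_store)}
  ∪ pre   = {locked(d_bay_store)} ∪ {at(bay), key_at(k2,bay)}
          = {at(bay), key_at(k2,bay), locked(d_bay_store)}

== RESULT ==
["at(bay)", "key_at(k2,bay)", "locked(d_bay_store)"]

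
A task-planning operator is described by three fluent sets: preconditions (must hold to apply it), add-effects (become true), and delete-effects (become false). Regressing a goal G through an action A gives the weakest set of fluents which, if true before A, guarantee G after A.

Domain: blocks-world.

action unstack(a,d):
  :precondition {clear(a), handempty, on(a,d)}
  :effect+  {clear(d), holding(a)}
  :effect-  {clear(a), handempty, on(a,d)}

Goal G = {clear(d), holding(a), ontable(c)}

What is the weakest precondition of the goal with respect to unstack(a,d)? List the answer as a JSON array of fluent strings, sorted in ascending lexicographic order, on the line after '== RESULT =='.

Compute (G \ add) ∪ pre:
  G ∩ del = {}  (empty — regression defined)
  G \ add = {clear(d), holding(a), ontable(c)} \ {clear(d), holding(a)} = {ontable(c)}
  ∪ pre   = {ontable(c)} ∪ {clear(a), handempty, on(a,d)}
          = {clear(a), handempty, on(a,d), ontable(c)}

== RESULT ==
["clear(a)", "handempty", "on(a,d)", "ontable(c)"]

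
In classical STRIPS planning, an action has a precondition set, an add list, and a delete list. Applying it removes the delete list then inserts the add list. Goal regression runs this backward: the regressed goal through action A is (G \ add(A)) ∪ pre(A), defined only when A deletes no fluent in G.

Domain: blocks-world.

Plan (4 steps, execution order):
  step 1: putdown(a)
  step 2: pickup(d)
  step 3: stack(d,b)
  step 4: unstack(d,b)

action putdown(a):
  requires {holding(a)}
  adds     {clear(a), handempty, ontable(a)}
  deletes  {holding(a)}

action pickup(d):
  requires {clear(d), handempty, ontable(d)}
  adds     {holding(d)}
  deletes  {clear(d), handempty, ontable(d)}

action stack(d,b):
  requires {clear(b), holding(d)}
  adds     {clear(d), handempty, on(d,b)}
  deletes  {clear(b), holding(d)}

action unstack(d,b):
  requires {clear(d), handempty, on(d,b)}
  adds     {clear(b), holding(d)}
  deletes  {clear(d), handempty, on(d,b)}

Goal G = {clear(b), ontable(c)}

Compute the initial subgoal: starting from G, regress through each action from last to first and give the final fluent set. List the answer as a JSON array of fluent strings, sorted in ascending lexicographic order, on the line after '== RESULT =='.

Regress step by step:
  through step 4 (unstack(d,b)): drop {clear(b)}, keep {ontable(c)}, require {clear(d), handempty, on(d,b)}
    → {clear(d), handempty, on(d,b), ontable(c)}
  through step 3 (stack(d,b)): drop {clear(d), handempty, on(d,b)}, keep {ontable(c)}, require {clear(b), holding(d)}
    → {clear(b), holding(d), ontable(c)}
  through step 2 (pickup(d)): drop {holding(d)}, keep {clear(b), ontable(c)}, require {clear(d), handempty, ontable(d)}
    → {clear(b), clear(d), handempty, ontable(c), ontable(d)}
  through step 1 (putdown(a)): drop {handempty}, keep {clear(b), clear(d), ontable(c), ontable(d)}, require {holding(a)}
    → {clear(b), clear(d), holding(a), ontable(c), ontable(d)}

== RESULT ==
["clear(b)", "clear(d)", "holding(a)", "ontable(c)", "ontable(d)"]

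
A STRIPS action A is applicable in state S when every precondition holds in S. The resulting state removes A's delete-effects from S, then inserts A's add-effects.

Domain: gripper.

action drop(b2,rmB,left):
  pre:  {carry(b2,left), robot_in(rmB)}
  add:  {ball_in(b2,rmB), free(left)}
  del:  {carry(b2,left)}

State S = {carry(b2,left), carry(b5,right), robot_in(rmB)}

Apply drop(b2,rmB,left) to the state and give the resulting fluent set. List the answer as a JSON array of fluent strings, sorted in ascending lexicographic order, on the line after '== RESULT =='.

Progress:
  pre ⊆ S: {carry(b2,left), robot_in(rmB)} ⊆ S  — applicable
  S \ del = {carry(b5,right), robot_in(rmB)}
  ∪ add   = {ball_in(b2,rmB), carry(b5,right), free(left), robot_in(rmB)}

== RESULT ==
["ball_in(b2,rmB)", "carry(b5,right)", "free(left)", "robot_in(rmB)"]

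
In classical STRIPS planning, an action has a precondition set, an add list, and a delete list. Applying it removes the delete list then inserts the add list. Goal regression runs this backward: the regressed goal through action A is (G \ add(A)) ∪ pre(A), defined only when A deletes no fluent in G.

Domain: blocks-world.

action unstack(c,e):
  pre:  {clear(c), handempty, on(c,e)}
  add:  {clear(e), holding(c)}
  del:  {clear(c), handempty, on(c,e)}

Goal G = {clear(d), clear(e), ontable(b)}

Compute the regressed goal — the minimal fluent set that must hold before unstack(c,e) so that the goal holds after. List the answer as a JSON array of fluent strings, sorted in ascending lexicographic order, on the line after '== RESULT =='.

Compute (G \ add) ∪ pre:
  G ∩ del = {}  (empty — regression defined)
  G \ add = {clear(d), clear(e), ontable(b)} \ {clear(e), holding(c)} = {clear(d), ontable(b)}
  ∪ pre   = {clear(d), ontable(b)} ∪ {clear(c), handempty, on(c,e)}
          = {clear(c), clear(d), handempty, on(c,e), ontable(b)}

== RESULT ==
["clear(c)", "clear(d)", "handempty", "on(c,e)", "ontable(b)"]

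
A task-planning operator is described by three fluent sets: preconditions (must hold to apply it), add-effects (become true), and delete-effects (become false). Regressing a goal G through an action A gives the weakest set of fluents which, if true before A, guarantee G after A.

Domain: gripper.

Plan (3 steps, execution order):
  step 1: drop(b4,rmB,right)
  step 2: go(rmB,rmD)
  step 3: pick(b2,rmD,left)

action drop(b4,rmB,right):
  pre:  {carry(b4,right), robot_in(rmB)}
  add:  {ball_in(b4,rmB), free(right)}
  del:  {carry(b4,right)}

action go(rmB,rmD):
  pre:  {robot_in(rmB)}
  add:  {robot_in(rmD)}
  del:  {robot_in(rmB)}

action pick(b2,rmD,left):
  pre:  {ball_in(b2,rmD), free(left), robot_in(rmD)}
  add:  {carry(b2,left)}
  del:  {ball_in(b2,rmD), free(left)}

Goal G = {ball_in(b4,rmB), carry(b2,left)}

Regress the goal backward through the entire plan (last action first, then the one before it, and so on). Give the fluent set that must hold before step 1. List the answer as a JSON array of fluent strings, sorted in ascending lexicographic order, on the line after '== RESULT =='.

Work backward from the goal:
  through step 3 (pick(b2,rmD,left)): drop {carry(b2,left)}, keep {ball_in(b4,rmB)}, require {ball_in(b2,rmD), free(left), robot_in(rmD)}
    → {ball_in(b2,rmD), ball_in(b4,rmB), free(left), robot_in(rmD)}
  through step 2 (go(rmB,rmD)): drop {robot_in(rmD)}, keep {ball_in(b2,rmD), ball_in(b4,rmB), free(left)}, require {robot_in(rmB)}
    → {ball_in(b2,rmD), ball_in(b4,rmB), free(left), robot_in(rmB)}
  through step 1 (drop(b4,rmB,right)): drop {ball_in(b4,rmB)}, keep {ball_in(b2,rmD), free(left), robot_in(rmB)}, require {carry(b4,right), robot_in(rmB)}
    → {ball_in(b2,rmD), carry(b4,right), free(left), robot_in(rmB)}

== RESULT ==
["ball_in(b2,rmD)", "carry(b4,right)", "free(left)", "robot_in(rmB)"]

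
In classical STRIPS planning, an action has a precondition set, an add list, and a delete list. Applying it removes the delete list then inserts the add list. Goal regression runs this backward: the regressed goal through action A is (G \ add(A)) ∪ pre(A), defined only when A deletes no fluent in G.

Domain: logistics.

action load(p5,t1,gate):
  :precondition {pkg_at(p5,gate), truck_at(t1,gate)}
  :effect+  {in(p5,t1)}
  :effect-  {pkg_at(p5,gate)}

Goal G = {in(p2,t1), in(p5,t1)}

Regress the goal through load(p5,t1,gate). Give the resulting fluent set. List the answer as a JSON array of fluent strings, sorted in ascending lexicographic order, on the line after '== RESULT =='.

Regress:
  G ∩ del = {}  (empty — regression defined)
  G \ add = {in(p2,t1), in(p5,t1)} \ {in(p5,t1)} = {in(p2,t1)}
  ∪ pre   = {in(p2,t1)} ∪ {pkg_at(p5,gate), truck_at(t1,gate)}
          = {in(p2,t1), pkg_at(p5,gate), truck_at(t1,gate)}

== RESULT ==
["in(p2,t1)", "pkg_at(p5,gate)", "truck_at(t1,gate)"]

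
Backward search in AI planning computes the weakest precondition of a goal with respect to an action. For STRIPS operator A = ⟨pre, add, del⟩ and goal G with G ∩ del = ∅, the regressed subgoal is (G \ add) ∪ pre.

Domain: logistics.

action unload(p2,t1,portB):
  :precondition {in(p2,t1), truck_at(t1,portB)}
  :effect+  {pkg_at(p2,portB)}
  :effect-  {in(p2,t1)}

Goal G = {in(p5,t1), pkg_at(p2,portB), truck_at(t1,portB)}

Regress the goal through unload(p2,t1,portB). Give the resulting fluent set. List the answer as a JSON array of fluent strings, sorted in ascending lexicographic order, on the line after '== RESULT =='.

Regress:
  G ∩ del = {}  (empty — regression defined)
  G \ add = {in(p5,t1), pkg_at(p2,portB), truck_at(t1,portB)} \ {pkg_at(p2,portB)} = {in(p5,t1), truck_at(t1,portB)}
  ∪ pre   = {in(p5,t1), truck_at(t1,portB)} ∪ {in(p2,t1), truck_at(t1,portB)}
          = {in(p2,t1), in(p5,t1), truck_at(t1,portB)}

== RESULT ==
["in(p2,t1)", "in(p5,t1)", "truck_at(t1,portB)"]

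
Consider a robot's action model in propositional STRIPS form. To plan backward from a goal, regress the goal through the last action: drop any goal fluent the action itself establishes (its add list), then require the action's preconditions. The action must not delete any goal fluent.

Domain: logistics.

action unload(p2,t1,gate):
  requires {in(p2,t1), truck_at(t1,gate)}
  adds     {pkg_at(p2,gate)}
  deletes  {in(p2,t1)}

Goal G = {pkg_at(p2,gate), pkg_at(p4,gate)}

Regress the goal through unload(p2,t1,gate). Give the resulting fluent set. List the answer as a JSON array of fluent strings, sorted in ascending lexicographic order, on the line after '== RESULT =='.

Compute (G \ add) ∪ pre:
  G ∩ del = {}  (empty — regression defined)
  G \ add = {pkg_at(p2,gate), pkg_at(p4,gate)} \ {pkg_at(p2,gate)} = {pkg_at(p4,gate)}
  ∪ pre   = {pkg_at(p4,gate)} ∪ {in(p2,t1), truck_at(t1,gate)}
          = {in(p2,t1), pkg_at(p4,gate), truck_at(t1,gate)}

== RESULT ==
["in(p2,t1)", "pkg_at(p4,gate)", "truck_at(t1,gate)"]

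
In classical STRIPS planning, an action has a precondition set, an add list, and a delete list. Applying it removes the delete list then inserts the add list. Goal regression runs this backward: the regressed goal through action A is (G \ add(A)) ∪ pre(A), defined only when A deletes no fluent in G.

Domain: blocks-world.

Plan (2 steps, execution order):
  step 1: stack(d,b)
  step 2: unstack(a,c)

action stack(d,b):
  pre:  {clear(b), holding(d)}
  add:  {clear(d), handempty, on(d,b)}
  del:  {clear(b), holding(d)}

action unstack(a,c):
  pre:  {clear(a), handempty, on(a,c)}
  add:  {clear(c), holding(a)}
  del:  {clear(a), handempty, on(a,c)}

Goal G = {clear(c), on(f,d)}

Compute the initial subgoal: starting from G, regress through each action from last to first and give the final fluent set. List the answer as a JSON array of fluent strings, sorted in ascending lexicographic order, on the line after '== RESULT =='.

Work backward from the goal:
  through step 2 (unstack(a,c)): drop {clear(c)}, keep {on(f,d)}, require {clear(a), handempty, on(a,c)}
    → {clear(a), handempty, on(a,c), on(f,d)}
  through step 1 (stack(d,b)): drop {handempty}, keep {clear(a), on(a,c), on(f,d)}, require {clear(b), holding(d)}
    → {clear(a), clear(b), holding(d), on(a,c), on(f,d)}

== RESULT ==
["clear(a)", "clear(b)", "holding(d)", "on(a,c)", "on(f,d)"]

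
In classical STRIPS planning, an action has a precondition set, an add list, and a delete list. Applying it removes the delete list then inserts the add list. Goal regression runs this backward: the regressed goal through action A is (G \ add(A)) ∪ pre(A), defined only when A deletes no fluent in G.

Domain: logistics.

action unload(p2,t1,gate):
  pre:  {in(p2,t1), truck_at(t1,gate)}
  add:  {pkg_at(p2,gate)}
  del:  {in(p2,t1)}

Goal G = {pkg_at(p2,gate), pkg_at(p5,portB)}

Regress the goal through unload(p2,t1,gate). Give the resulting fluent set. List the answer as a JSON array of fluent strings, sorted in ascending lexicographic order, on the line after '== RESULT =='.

Regress:
  G ∩ del = {}  (empty — regression defined)
  G \ add = {pkg_at(p2,gate), pkg_at(p5,portB)} \ {pkg_at(p2,gate)} = {pkg_at(p5,portB)}
  ∪ pre   = {pkg_at(p5,portB)} ∪ {in(p2,t1), truck_at(t1,gate)}
          = {in(p2,t1), pkg_at(p5,portB), truck_at(t1,gate)}

== RESULT ==
["in(p2,t1)", "pkg_at(p5,portB)", "truck_at(t1,gate)"]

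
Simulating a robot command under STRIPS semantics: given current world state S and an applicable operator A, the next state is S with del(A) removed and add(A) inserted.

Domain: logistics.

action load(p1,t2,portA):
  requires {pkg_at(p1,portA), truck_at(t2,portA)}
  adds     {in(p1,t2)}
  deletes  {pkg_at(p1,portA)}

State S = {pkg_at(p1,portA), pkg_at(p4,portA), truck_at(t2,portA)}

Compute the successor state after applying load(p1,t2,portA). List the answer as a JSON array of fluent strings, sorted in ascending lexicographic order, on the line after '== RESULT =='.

Compute (S \ del) ∪ add:
  pre ⊆ S: {pkg_at(p1,portA), truck_at(t2,portA)} ⊆ S  — applicable
  S \ del = {pkg_at(p4,portA), truck_at(t2,portA)}
  ∪ add   = {in(p1,t2), pkg_at(p4,portA), truck_at(t2,portA)}

== RESULT ==
["in(p1,t2)", "pkg_at(p4,portA)", "truck_at(t2,portA)"]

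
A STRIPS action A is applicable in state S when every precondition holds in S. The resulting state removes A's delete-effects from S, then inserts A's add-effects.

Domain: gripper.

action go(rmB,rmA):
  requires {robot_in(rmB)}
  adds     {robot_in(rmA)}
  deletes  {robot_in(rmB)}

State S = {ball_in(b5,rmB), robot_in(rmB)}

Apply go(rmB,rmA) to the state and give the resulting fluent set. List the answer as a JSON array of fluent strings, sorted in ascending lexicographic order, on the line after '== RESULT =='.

Progress:
  pre ⊆ S: {robot_in(rmB)} ⊆ S  — applicable
  S \ del = {ball_in(b5,rmB)}
  ∪ add   = {ball_in(b5,rmB), robot_in(rmA)}

== RESULT ==
["ball_in(b5,rmB)", "robot_in(rmA)"]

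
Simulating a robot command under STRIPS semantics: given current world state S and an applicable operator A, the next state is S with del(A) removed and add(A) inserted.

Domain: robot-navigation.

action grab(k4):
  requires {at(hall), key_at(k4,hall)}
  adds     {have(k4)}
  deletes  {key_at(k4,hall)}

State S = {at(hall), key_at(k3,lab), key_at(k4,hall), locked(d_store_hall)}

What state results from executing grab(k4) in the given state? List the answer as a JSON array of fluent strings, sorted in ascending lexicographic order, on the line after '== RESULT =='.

Compute (S \ del) ∪ add:
  pre ⊆ S: {at(hall), key_at(k4,hall)} ⊆ S  — applicable
  S \ del = {at(hall), key_at(k3,lab), locked(d_store_hall)}
  ∪ add   = {at(hall), have(k4), key_at(k3,lab), locked(d_store_hall)}

== RESULT ==
["at(hall)", "have(k4)", "key_at(k3,lab)", "locked(d_store_hall)"]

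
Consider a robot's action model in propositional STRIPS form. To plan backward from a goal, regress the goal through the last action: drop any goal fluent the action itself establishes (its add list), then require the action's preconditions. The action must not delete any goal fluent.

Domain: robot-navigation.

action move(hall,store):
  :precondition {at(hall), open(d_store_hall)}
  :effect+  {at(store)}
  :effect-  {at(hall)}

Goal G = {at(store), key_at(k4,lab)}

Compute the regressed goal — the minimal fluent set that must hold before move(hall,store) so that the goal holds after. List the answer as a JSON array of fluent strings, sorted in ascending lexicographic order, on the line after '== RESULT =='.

Regress:
  G ∩ del = {}  (empty — regression defined)
  G \ add = {at(store), key_at(k4,lab)} \ {at(store)} = {key_at(k4,lab)}
  ∪ pre   = {key_at(k4,lab)} ∪ {at(hall), open(d_store_hall)}
          = {at(hall), key_at(k4,lab), open(d_store_hall)}

== RESULT ==
["at(hall)", "key_at(k4,lab)", "open(d_store_hall)"]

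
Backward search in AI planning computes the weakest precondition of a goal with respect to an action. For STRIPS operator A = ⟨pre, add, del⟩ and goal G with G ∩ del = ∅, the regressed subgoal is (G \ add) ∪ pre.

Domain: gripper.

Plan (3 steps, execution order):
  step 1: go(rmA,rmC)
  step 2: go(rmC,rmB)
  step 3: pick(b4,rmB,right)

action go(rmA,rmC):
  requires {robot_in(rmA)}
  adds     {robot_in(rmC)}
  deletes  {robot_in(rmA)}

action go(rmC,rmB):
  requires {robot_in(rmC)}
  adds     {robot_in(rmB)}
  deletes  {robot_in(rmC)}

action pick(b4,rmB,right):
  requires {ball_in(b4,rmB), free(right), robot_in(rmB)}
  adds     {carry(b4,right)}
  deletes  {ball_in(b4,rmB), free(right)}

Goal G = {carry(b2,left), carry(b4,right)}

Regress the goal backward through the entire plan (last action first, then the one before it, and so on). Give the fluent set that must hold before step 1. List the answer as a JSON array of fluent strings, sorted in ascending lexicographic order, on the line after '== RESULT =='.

Regress step by step:
  through step 3 (pick(b4,rmB,right)): drop {carry(b4,right)}, keep {carry(b2,left)}, require {ball_in(b4,rmB), free(right), robot_in(rmB)}
    → {ball_in(b4,rmB), carry(b2,left), free(right), robot_in(rmB)}
  through step 2 (go(rmC,rmB)): drop {robot_in(rmB)}, keep {ball_in(b4,rmB), carry(b2,left), free(right)}, require {robot_in(rmC)}
    → {ball_in(b4,rmB), carry(b2,left), free(right), robot_in(rmC)}
  through step 1 (go(rmA,rmC)): drop {robot_in(rmC)}, keep {ball_in(b4,rmB), carry(b2,left), free(right)}, require {robot_in(rmA)}
    → {ball_in(b4,rmB), carry(b2,left), free(right), robot_in(rmA)}

== RESULT ==
["ball_in(b4,rmB)", "carry(b2,left)", "free(right)", "robot_in(rmA)"]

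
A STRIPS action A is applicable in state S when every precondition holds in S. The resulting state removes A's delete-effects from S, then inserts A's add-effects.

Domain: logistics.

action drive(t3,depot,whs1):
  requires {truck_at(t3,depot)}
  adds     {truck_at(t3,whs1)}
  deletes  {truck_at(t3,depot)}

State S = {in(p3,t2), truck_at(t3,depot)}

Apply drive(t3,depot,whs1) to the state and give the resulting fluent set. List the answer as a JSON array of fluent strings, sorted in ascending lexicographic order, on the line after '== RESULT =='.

Progress:
  pre ⊆ S: {truck_at(t3,depot)} ⊆ S  — applicable
  S \ del = {in(p3,t2)}
  ∪ add   = {in(p3,t2), truck_at(t3,whs1)}

== RESULT ==
["in(p3,t2)", "truck_at(t3,whs1)"]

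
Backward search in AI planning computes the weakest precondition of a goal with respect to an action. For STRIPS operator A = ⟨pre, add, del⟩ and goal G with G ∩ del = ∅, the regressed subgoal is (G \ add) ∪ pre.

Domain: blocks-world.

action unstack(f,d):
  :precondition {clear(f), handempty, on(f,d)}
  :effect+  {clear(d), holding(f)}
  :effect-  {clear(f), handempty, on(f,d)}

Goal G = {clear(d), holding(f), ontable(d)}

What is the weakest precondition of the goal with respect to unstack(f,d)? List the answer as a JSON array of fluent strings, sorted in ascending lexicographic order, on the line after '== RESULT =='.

Compute (G \ add) ∪ pre:
  G ∩ del = {}  (empty — regression defined)
  G \ add = {clear(d), holding(f), ontable(d)} \ {clear(d), holding(f)} = {ontable(d)}
  ∪ pre   = {ontable(d)} ∪ {clear(f), handempty, on(f,d)}
          = {clear(f), handempty, on(f,d), ontable(d)}

== RESULT ==
["clear(f)", "handempty", "on(f,d)", "ontable(d)"]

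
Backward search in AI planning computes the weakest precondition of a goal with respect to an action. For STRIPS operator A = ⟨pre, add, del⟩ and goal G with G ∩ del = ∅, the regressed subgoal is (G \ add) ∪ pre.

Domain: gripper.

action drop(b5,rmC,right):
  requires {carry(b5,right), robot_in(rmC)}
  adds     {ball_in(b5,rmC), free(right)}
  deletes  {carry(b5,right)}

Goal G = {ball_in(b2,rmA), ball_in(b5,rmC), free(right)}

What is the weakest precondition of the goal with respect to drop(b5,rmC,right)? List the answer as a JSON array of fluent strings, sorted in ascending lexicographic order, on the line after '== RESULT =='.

Regress:
  G ∩ del = {}  (empty — regression defined)
  G \ add = {ball_in(b2,rmA), ball_in(b5,rmC), free(right)} \ {ball_in(b5,rmC), free(right)} = {ball_in(b2,rmA)}
  ∪ pre   = {ball_in(b2,rmA)} ∪ {carry(b5,right), robot_in(rmC)}
          = {ball_in(b2,rmA), carry(b5,right), robot_in(rmC)}

== RESULT ==
["ball_in(b2,rmA)", "carry(b5,right)", "robot_in(rmC)"]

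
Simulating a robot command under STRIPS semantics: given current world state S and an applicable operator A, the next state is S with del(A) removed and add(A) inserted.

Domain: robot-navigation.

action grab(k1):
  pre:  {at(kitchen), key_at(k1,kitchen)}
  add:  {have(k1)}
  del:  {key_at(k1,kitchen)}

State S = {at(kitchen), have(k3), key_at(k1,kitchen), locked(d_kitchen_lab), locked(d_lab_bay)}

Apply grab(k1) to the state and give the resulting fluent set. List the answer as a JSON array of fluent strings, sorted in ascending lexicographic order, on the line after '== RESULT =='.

Compute (S \ del) ∪ add:
  pre ⊆ S: {at(kitchen), key_at(k1,kitchen)} ⊆ S  — applicable
  S \ del = {at(kitchen), have(k3), locked(d_kitchen_lab), locked(d_lab_bay)}
  ∪ add   = {at(kitchen), have(k1), have(k3), locked(d_kitchen_lab), locked(d_lab_bay)}

== RESULT ==
["at(kitchen)", "have(k1)", "have(k3)", "locked(d_kitchen_lab)", "locked(d_lab_bay)"]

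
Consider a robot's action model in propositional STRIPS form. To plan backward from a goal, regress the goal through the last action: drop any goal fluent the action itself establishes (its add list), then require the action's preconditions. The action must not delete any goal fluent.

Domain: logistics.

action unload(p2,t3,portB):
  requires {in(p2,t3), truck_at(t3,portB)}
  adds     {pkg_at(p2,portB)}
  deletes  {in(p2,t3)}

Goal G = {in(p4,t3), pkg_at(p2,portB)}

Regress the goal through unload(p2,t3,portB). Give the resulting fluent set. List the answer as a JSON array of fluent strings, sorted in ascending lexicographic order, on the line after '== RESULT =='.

Regress:
  G ∩ del = {}  (empty — regression defined)
  G \ add = {in(p4,t3), pkg_at(p2,portB)} \ {pkg_at(p2,portB)} = {in(p4,t3)}
  ∪ pre   = {in(p4,t3)} ∪ {in(p2,t3), truck_at(t3,portB)}
          = {in(p2,t3), in(p4,t3), truck_at(t3,portB)}

== RESULT ==
["in(p2,t3)", "in(p4,t3)", "truck_at(t3,portB)"]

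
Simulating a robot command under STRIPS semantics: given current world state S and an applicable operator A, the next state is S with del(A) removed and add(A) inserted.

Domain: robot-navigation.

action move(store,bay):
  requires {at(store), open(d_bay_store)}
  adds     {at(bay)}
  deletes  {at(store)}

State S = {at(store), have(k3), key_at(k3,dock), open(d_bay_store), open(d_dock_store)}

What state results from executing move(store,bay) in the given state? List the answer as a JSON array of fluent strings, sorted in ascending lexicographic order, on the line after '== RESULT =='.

Progress:
  pre ⊆ S: {at(store), open(d_bay_store)} ⊆ S  — applicable
  S \ del = {have(k3), key_at(k3,dock), open(d_bay_store), open(d_dock_store)}
  ∪ add   = {at(bay), have(k3), key_at(k3,dock), open(d_bay_store), open(d_dock_store)}

== RESULT ==
["at(bay)", "have(k3)", "key_at(k3,dock)", "open(d_bay_store)", "open(d_dock_store)"]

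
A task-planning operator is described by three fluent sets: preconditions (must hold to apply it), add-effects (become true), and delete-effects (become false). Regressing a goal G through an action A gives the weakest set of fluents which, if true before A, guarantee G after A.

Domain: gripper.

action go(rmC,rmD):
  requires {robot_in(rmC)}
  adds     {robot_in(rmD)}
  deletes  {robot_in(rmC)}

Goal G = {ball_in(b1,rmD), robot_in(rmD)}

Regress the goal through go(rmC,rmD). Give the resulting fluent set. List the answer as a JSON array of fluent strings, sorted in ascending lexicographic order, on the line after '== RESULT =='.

Regress:
  G ∩ del = {}  (empty — regression defined)
  G \ add = {ball_in(b1,rmD), robot_in(rmD)} \ {robot_in(rmD)} = {ball_in(b1,rmD)}
  ∪ pre   = {ball_in(b1,rmD)} ∪ {robot_in(rmC)}
          = {ball_in(b1,rmD), robot_in(rmC)}

== RESULT ==
["ball_in(b1,rmD)", "robot_in(rmC)"]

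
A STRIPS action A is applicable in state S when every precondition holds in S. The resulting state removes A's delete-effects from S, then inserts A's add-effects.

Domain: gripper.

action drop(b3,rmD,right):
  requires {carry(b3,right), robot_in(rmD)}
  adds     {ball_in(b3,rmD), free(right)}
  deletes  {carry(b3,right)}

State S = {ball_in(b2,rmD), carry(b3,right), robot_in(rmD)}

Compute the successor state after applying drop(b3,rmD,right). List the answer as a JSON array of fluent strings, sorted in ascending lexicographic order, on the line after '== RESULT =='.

Progress:
  pre ⊆ S: {carry(b3,right), robot_in(rmD)} ⊆ S  — applicable
  S \ del = {ball_in(b2,rmD), robot_in(rmD)}
  ∪ add   = {ball_in(b2,rmD), ball_in(b3,rmD), free(right), robot_in(rmD)}

== RESULT ==
["ball_in(b2,rmD)", "ball_in(b3,rmD)", "free(right)", "robot_in(rmD)"]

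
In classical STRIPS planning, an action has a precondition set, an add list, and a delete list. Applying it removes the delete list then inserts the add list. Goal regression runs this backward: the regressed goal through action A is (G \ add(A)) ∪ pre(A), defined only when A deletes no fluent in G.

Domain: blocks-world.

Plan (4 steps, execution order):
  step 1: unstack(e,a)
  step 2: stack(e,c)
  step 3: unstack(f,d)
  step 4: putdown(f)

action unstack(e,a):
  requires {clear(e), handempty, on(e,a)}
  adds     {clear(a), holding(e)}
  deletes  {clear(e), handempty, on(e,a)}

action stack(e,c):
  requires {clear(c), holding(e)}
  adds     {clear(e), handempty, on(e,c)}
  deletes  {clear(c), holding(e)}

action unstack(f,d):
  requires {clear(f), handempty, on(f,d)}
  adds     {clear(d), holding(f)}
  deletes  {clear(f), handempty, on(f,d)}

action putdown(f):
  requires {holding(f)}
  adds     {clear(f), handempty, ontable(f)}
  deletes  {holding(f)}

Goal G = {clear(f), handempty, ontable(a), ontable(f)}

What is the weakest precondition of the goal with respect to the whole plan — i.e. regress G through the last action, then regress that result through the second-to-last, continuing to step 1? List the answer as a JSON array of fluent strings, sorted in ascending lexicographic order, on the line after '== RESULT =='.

Work backward from the goal:
  through step 4 (putdown(f)): drop {clear(f), handempty, ontable(f)}, keep {ontable(a)}, require {holding(f)}
    → {holding(f), ontable(a)}
  through step 3 (unstack(f,d)): drop {holding(f)}, keep {ontable(a)}, require {clear(f), handempty, on(f,d)}
    → {clear(f), handempty, on(f,d), ontable(a)}
  through step 2 (stack(e,c)): drop {handempty}, keep {clear(f), on(f,d), ontable(a)}, require {clear(c), holding(e)}
    → {clear(c), clear(f), holding(e), on(f,d), ontable(a)}
  through step 1 (unstack(e,a)): drop {holding(e)}, keep {clear(c), clear(f), on(f,d), ontable(a)}, require {clear(e), handempty, on(e,a)}
    → {clear(c), clear(e), clear(f), handempty, on(e,a), on(f,d), ontable(a)}

== RESULT ==
["clear(c)", "clear(e)", "clear(f)", "handempty", "on(e,a)", "on(f,d)", "ontable(a)"]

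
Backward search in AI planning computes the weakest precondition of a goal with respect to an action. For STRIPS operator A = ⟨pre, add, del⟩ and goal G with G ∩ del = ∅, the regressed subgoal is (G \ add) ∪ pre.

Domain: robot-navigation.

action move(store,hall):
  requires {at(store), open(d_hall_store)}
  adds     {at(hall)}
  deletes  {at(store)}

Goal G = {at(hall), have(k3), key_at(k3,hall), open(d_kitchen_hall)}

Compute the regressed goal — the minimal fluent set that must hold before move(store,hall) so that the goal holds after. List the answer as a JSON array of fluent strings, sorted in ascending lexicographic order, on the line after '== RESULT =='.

Regress:
  G ∩ del = {}  (empty — regression defined)
  G \ add = {at(hall), have(k3), key_at(k3,hall), open(d_kitchen_hall)} \ {at(hall)} = {have(k3), key_at(k3,hall), open(d_kitchen_hall)}
  ∪ pre   = {have(k3), key_at(k3,hall), open(d_kitchen_hall)} ∪ {at(store), open(d_hall_store)}
          = {at(store), have(k3), key_at(k3,hall), open(d_hall_store), open(d_kitchen_hall)}

== RESULT ==
["at(store)", "have(k3)", "key_at(k3,hall)", "open(d_hall_store)", "open(d_kitchen_hall)"]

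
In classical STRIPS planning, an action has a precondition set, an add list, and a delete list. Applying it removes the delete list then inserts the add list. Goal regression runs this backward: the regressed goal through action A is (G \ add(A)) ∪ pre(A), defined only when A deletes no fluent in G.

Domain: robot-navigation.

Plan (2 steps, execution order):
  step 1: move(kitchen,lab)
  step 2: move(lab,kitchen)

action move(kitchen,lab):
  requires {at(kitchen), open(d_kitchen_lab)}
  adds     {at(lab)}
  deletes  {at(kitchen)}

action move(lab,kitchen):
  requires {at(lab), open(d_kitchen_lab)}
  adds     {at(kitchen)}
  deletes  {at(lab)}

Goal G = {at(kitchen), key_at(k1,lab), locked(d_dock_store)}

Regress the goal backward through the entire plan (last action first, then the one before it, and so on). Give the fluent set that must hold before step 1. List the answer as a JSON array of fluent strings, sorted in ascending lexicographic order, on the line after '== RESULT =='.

Regress step by step:
  through step 2 (move(lab,kitchen)): drop {at(kitchen)}, keep {key_at(k1,lab), locked(d_dock_store)}, require {at(lab), open(d_kitchen_lab)}
    → {at(lab), key_at(k1,lab), locked(d_dock_store), open(d_kitchen_lab)}
  through step 1 (move(kitchen,lab)): drop {at(lab)}, keep {key_at(k1,lab), locked(d_dock_store), open(d_kitchen_lab)}, require {at(kitchen), open(d_kitchen_lab)}
    → {at(kitchen), key_at(k1,lab), locked(d_dock_store), open(d_kitchen_lab)}

== RESULT ==
["at(kitchen)", "key_at(k1,lab)", "locked(d_dock_store)", "open(d_kitchen_lab)"]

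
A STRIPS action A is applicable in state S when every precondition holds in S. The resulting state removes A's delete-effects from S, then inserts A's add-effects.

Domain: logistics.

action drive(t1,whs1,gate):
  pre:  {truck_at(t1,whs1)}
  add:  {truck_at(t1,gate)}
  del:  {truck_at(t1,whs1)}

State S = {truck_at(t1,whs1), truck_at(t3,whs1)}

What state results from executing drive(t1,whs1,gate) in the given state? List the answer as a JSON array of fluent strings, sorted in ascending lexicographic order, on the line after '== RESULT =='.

Progress:
  pre ⊆ S: {truck_at(t1,whs1)} ⊆ S  — applicable
  S \ del = {truck_at(t3,whs1)}
  ∪ add   = {truck_at(t1,gate), truck_at(t3,whs1)}

== RESULT ==
["truck_at(t1,gate)", "truck_at(t3,whs1)"]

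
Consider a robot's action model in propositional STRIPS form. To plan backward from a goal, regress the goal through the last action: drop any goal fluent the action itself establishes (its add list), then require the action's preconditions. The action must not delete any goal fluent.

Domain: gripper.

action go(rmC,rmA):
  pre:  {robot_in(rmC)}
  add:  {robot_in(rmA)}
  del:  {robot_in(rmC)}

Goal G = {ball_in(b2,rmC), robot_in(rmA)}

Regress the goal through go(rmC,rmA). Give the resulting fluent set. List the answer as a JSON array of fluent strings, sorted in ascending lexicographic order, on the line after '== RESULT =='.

Compute (G \ add) ∪ pre:
  G ∩ del = {}  (empty — regression defined)
  G \ add = {ball_in(b2,rmC), robot_in(rmA)} \ {robot_in(rmA)} = {ball_in(b2,rmC)}
  ∪ pre   = {ball_in(b2,rmC)} ∪ {robot_in(rmC)}
          = {ball_in(b2,rmC), robot_in(rmC)}

== RESULT ==
["ball_in(b2,rmC)", "robot_in(rmC)"]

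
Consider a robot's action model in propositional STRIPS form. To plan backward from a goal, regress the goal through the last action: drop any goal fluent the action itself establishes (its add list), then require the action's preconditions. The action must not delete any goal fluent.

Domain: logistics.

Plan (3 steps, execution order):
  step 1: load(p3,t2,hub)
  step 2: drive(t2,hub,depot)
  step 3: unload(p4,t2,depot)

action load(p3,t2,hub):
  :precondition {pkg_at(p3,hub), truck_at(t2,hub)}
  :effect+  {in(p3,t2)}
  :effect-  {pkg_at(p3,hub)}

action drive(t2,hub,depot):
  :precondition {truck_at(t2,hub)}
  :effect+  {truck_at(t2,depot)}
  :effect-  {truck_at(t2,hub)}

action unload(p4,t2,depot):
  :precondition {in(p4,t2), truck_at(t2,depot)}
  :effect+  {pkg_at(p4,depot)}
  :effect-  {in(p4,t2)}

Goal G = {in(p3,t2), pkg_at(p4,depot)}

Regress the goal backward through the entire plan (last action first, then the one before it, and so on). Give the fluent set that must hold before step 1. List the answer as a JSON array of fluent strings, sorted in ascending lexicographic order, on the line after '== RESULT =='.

Regress step by step:
  through step 3 (unload(p4,t2,depot)): drop {pkg_at(p4,depot)}, keep {in(p3,t2)}, require {in(p4,t2), truck_at(t2,depot)}
    → {in(p3,t2), in(p4,t2), truck_at(t2,depot)}
  through step 2 (drive(t2,hub,depot)): drop {truck_at(t2,depot)}, keep {in(p3,t2), in(p4,t2)}, require {truck_at(t2,hub)}
    → {in(p3,t2), in(p4,t2), truck_at(t2,hub)}
  through step 1 (load(p3,t2,hub)): drop {in(p3,t2)}, keep {in(p4,t2), truck_at(t2,hub)}, require {pkg_at(p3,hub), truck_at(t2,hub)}
    → {in(p4,t2), pkg_at(p3,hub), truck_at(t2,hub)}

== RESULT ==
["in(p4,t2)", "pkg_at(p3,hub)", "truck_at(t2,hub)"]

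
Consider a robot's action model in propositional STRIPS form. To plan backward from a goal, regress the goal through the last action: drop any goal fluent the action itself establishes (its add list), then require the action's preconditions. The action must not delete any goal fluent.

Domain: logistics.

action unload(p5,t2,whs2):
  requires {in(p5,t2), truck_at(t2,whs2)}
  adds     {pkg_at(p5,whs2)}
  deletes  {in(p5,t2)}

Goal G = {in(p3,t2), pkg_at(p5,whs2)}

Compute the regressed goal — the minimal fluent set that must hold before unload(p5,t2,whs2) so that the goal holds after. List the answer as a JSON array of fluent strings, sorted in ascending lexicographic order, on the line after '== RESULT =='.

Compute (G \ add) ∪ pre:
  G ∩ del = {}  (empty — regression defined)
  G \ add = {in(p3,t2), pkg_at(p5,whs2)} \ {pkg_at(p5,whs2)} = {in(p3,t2)}
  ∪ pre   = {in(p3,t2)} ∪ {in(p5,t2), truck_at(t2,whs2)}
          = {in(p3,t2), in(p5,t2), truck_at(t2,whs2)}

== RESULT ==
["in(p3,t2)", "in(p5,t2)", "truck_at(t2,whs2)"]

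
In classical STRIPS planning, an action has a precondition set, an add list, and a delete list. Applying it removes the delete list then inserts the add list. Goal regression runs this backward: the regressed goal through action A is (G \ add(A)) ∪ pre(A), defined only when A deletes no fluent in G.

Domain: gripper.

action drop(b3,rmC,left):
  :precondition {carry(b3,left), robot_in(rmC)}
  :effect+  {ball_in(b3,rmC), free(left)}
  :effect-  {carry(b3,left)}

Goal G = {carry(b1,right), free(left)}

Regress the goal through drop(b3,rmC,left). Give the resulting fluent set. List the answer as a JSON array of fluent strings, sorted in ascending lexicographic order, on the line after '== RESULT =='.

Regress:
  G ∩ del = {}  (empty — regression defined)
  G \ add = {carry(b1,right), free(left)} \ {ball_in(b3,rmC), free(left)} = {carry(b1,right)}
  ∪ pre   = {carry(b1,right)} ∪ {carry(b3,left), robot_in(rmC)}
          = {carry(b1,right), carry(b3,left), robot_in(rmC)}

== RESULT ==
["carry(b1,right)", "carry(b3,left)", "robot_in(rmC)"]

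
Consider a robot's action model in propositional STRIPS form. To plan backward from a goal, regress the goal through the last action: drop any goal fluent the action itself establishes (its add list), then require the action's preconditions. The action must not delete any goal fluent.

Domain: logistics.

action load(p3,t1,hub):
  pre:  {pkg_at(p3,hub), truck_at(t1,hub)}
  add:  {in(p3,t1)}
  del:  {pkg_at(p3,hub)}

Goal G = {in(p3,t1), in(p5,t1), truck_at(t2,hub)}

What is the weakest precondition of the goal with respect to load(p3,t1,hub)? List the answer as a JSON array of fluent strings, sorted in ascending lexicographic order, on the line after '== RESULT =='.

Regress:
  G ∩ del = {}  (empty — regression defined)
  G \ add = {in(p3,t1), in(p5,t1), truck_at(t2,hub)} \ {in(p3,t1)} = {in(p5,t1), truck_at(t2,hub)}
  ∪ pre   = {in(p5,t1), truck_at(t2,hub)} ∪ {pkg_at(p3,hub), truck_at(t1,hub)}
          = {in(p5,t1), pkg_at(p3,hub), truck_at(t1,hub), truck_at(t2,hub)}

== RESULT ==
["in(p5,t1)", "pkg_at(p3,hub)", "truck_at(t1,hub)", "truck_at(t2,hub)"]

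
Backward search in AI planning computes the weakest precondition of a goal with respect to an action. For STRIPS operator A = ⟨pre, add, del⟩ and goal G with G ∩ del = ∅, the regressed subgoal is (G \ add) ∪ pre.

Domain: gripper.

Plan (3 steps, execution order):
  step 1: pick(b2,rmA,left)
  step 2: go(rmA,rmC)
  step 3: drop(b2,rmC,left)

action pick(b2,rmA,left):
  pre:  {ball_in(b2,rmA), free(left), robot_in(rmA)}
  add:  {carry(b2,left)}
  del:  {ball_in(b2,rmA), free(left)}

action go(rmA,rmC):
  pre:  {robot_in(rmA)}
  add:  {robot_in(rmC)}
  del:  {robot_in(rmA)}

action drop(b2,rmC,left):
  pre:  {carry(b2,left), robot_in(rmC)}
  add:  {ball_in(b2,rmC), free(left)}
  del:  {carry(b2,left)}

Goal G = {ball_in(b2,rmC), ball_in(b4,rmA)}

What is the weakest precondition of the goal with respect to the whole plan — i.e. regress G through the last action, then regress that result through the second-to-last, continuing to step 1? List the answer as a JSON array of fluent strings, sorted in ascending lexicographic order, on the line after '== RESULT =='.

Work backward from the goal:
  through step 3 (drop(b2,rmC,left)): drop {ball_in(b2,rmC)}, keep {ball_in(b4,rmA)}, require {carry(b2,left), robot_in(rmC)}
    → {ball_in(b4,rmA), carry(b2,left), robot_in(rmC)}
  through step 2 (go(rmA,rmC)): drop {robot_in(rmC)}, keep {ball_in(b4,rmA), carry(b2,left)}, require {robot_in(rmA)}
    → {ball_in(b4,rmA), carry(b2,left), robot_in(rmA)}
  through step 1 (pick(b2,rmA,left)): drop {carry(b2,left)}, keep {ball_in(b4,rmA), robot_in(rmA)}, require {ball_in(b2,rmA), free(left), robot_in(rmA)}
    → {ball_in(b2,rmA), ball_in(b4,rmA), free(left), robot_in(rmA)}

== RESULT ==
["ball_in(b2,rmA)", "ball_in(b4,rmA)", "free(left)", "robot_in(rmA)"]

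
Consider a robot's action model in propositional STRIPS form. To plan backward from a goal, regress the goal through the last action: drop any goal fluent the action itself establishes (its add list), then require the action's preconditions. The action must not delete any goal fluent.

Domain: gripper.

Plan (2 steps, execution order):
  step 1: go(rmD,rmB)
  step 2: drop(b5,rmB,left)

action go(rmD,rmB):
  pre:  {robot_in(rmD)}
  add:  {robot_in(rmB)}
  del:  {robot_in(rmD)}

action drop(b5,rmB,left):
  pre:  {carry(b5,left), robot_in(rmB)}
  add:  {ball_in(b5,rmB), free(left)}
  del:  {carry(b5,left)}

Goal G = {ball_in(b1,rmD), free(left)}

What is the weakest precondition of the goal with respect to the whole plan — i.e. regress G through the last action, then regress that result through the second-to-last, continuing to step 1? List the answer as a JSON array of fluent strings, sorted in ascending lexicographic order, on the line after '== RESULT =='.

Regress step by step:
  through step 2 (drop(b5,rmB,left)): drop {free(left)}, keep {ball_in(b1,rmD)}, require {carry(b5,left), robot_in(rmB)}
    → {ball_in(b1,rmD), carry(b5,left), robot_in(rmB)}
  through step 1 (go(rmD,rmB)): drop {robot_in(rmB)}, keep {ball_in(b1,rmD), carry(b5,left)}, require {robot_in(rmD)}
    → {ball_in(b1,rmD), carry(b5,left), robot_in(rmD)}

== RESULT ==
["ball_in(b1,rmD)", "carry(b5,left)", "robot_in(rmD)"]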